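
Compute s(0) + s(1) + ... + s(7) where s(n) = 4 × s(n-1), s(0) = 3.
Computing the sequence terms: 3, 12, 48, 192, 768, 3072, 12288, 49152
Adding these values together:

65535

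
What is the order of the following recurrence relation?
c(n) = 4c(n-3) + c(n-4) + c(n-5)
The order is the largest lag k for which c(n-k) appears. Here the deepest term is c(n-5), so the order is 5.

Order 5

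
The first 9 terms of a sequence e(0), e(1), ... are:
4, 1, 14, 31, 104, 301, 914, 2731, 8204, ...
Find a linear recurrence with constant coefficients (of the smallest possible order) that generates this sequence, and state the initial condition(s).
Look for the lowest-order linear relation among consecutive terms.
Observation: e(n) - 2·e(n-1) - (3)·e(n-2) = 0 holds for the shown terms, and no order-1 relation e(n) = α·e(n-1) + β fits.
Check at n=3: 2·14 + (3)·1 = 31. ✓

e(n) = 2e(n-1) + 3e(n-2), e(0) = 4, e(1) = 1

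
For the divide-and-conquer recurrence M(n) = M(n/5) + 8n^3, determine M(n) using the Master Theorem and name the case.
Master Theorem template: M(n) = a·M(n/b) + f(n).
Here: a=1, b=5, f(n)=8n^3
Compute log_b(a) = log_5(1) = 0.
f(n) = 8n^3 = Ω(n^(0+ε)) with ε = 3, and the regularity condition holds (a·f(n/b) = (a/b^3)·f(n) with a/b^3 = 5^-3 < 1). Case 3: M(n) = Θ(f(n)) = Θ(n^3).

Case 3: M(n) = Θ(n^3)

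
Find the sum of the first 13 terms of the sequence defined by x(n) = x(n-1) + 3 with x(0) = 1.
Computing the sequence terms: 1, 4, 7, 10, 13, 16, 19, 22, 25, 28, 31, 34, 37
Adding these values together:

247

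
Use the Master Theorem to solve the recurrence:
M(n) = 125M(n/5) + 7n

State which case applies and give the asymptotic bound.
Master Theorem template: M(n) = a·M(n/b) + f(n).
Here: a=125, b=5, f(n)=7n
Compute log_b(a) = log_5(125) = 3.
f(n) = 7n = O(n^(3-ε)) with ε = 2. Case 1: M(n) = Θ(n^log_b(a)) = Θ(n^3).

Case 1: M(n) = Θ(n^3)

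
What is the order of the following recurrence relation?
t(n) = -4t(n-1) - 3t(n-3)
The order is the largest lag k for which t(n-k) appears. Here the deepest term is t(n-3), so the order is 3.

Order 3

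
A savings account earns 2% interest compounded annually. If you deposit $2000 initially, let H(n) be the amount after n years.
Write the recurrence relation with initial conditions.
Each year the balance grows by 2%, i.e. is multiplied by 1 + 2/100 = 1.02, so H(n) = 1.02 × H(n-1). The initial deposit gives H(0) = 2000.
Unrolling gives the closed form H(n) = 2000 × (1.02)ⁿ.

H(n) = 1.02 × H(n-1), H(0) = 2000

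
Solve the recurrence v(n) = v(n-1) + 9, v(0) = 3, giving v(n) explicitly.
Recurrence: v(n) = v(n-1) + 9, initial: v(0) = 3.
Each step adds 9, so v(n) = v(0) + 9n = 9n + 3.

v(n) = 9n + 3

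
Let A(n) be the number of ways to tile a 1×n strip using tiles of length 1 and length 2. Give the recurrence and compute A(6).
Condition on the last tile: it has length 1 (leaving a 1×(n-1) strip) or length 2 (leaving a 1×(n-2) strip), so A(n) = A(n-1) + A(n-2) (order-2 linear recurrence).
For 0 ≤ i < 2 only unit tiles fit, so A(i) = 1.
Iterating the recurrence: A(2) = 2, A(3) = 3, A(4) = 5, A(5) = 8, A(6) = 13.

A(n) = A(n-1) + A(n-2), with A(i) = 1 for 0 ≤ i < 2; A(6) = 13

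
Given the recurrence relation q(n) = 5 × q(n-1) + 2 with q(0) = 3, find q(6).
Computing step by step:
q(0) = 3
q(1) = 5 × 3 + 2 = 17
q(2) = 5 × 17 + 2 = 87
q(3) = 5 × 87 + 2 = 437
q(4) = 5 × 437 + 2 = 2187
q(5) = 5 × 2187 + 2 = 10937
q(6) = 5 × 10937 + 2 = 54687

54687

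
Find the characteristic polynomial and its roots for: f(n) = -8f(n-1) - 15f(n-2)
Substitute f(n) = rⁿ and divide through by rⁿ⁻²: r² + 8r + 15 = 0
Factor: (r + 3)(r + 5) = 0, so r = -3, -5.
General solution: f(n) = A·(-3)ⁿ + B·(-5)ⁿ

Characteristic: r² + 8r + 15 = 0, Roots: r = -3, -5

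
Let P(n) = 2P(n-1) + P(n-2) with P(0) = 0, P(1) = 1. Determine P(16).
Computing the sequence terms:
0, 1, 2, 5, 12, 29, 70, 169, 408, 985, 2378, 5741, 13860, 33461, 80782, 195025, 470832

470832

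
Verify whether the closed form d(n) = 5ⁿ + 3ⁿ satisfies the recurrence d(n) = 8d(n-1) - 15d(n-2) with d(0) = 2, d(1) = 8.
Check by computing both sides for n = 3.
From the recurrence with d(0) = 2, d(1) = 8:
  d(0) = 2, d(1) = 8, d(2) = 34, d(3) = 152
  so the recurrence gives d(3) = 152.
From the proposed closed form d(n) = 5ⁿ + 3ⁿ:
  d(3) = 152.
Both sides give 152 at n = 3, and the initial condition(s) match, so the closed form is consistent.

Yes, the closed form is correct.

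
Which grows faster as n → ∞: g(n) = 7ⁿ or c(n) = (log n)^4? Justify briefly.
Comparing growth rates:
Growth-rate hierarchy: log n ≺ any polynomial ≺ any exponential cⁿ (c>1) ≺ n! ≺ nⁿ.
exponential base 7 dominates polylogarithmic (log n)^4 asymptotically.

g(n) grows faster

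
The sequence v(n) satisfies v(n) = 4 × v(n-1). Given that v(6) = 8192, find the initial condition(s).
In general v(n) = 4ⁿ · v(0). At n = 6: v(0) = v(6) / 4^6 = 8192 / 4096 = 2.

v(0) = 2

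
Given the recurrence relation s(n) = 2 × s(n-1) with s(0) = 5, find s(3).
Computing step by step:
s(0) = 5
s(1) = 2 × 5 = 10
s(2) = 2 × 10 = 20
s(3) = 2 × 20 = 40

40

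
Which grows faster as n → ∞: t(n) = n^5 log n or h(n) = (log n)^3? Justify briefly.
Comparing growth rates:
Growth-rate hierarchy: log n ≺ any polynomial ≺ any exponential cⁿ (c>1) ≺ n! ≺ nⁿ.
polynomial degree 5 (with log factor) dominates polylogarithmic (log n)^3 asymptotically.

t(n) grows faster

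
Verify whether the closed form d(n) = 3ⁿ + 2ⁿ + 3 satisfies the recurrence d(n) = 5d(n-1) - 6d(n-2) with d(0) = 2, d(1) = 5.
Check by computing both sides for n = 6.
From the recurrence with d(0) = 2, d(1) = 5:
  d(0) = 2, d(1) = 5, d(2) = 13, d(3) = 35, d(4) = 97, d(5) = 275, d(6) = 793
  so the recurrence gives d(6) = 793.
From the proposed closed form d(n) = 3ⁿ + 2ⁿ + 3:
  d(6) = 796.
The recurrence gives 793 but the closed form gives 796, so the closed form does not satisfy the recurrence.

No, the closed form is incorrect.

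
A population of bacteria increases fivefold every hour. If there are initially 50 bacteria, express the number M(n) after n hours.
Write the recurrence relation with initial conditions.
Each hour multiplies the count by 5, so the count after n hours depends only on the count after n-1 hours: M(n) = 5 × M(n-1). The starting count gives M(0) = 50.
Unrolling n times gives the closed form M(n) = 50 × 5ⁿ.

M(n) = 5 × M(n-1), M(0) = 50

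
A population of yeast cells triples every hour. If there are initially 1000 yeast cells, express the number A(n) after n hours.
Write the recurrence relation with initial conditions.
Each hour multiplies the count by 3, so the count after n hours depends only on the count after n-1 hours: A(n) = 3 × A(n-1). The starting count gives A(0) = 1000.
Unrolling n times gives the closed form A(n) = 1000 × 3ⁿ.

A(n) = 3 × A(n-1), A(0) = 1000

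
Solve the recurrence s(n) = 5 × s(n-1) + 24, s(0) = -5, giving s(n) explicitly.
Recurrence: s(n) = 5 × s(n-1) + 24, initial: s(0) = -5.
Try s(n) = A·5ⁿ + C. Substituting: A·5ⁿ + C = 5(A·5ⁿ⁻¹ + C) + 24 = A·5ⁿ + 5C + 24, so C = 5C + 24, giving C = -6. Then s(0) = A - 6 = -5 gives A = 1.

s(n) = 5ⁿ - 6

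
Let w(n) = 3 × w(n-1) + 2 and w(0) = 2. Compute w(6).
Computing step by step:
w(0) = 2
w(1) = 3 × 2 + 2 = 8
w(2) = 3 × 8 + 2 = 26
w(3) = 3 × 26 + 2 = 80
w(4) = 3 × 80 + 2 = 242
w(5) = 3 × 242 + 2 = 728
w(6) = 3 × 728 + 2 = 2186

2186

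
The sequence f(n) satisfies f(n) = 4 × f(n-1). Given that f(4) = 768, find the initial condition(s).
In general f(n) = 4ⁿ · f(0). At n = 4: f(0) = f(4) / 4^4 = 768 / 256 = 3.

f(0) = 3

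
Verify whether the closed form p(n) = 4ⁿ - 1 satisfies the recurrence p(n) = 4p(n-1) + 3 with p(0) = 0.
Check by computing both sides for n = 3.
From the recurrence with p(0) = 0:
  p(0) = 0, p(1) = 3, p(2) = 15, p(3) = 63
  so the recurrence gives p(3) = 63.
From the proposed closed form p(n) = 4ⁿ - 1:
  p(3) = 63.
Both sides give 63 at n = 3, and the initial condition(s) match, so the closed form is consistent.

Yes, the closed form is correct.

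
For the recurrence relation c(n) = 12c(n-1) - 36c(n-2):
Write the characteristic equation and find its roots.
Substitute c(n) = rⁿ and divide through by rⁿ⁻²: r² - 12r + 36 = 0
Factor: (r - 6)² = 0, so r = 6 (double root).
General solution: c(n) = (A + Bn)·6ⁿ

Characteristic: r² - 12r + 36 = 0, Roots: r = 6 (double root)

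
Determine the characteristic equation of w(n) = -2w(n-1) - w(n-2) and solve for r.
Substitute w(n) = rⁿ and divide through by rⁿ⁻²: r² + 2r + 1 = 0
Factor: (r + 1)² = 0, so r = -1 (double root).
General solution: w(n) = (A + Bn)·(-1)ⁿ

Characteristic: r² + 2r + 1 = 0, Roots: r = -1 (double root)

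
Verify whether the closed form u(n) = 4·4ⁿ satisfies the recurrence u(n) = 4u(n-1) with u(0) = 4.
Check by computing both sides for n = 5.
From the recurrence with u(0) = 4:
  u(0) = 4, u(1) = 16, u(2) = 64, u(3) = 256, u(4) = 1024, u(5) = 4096
  so the recurrence gives u(5) = 4096.
From the proposed closed form u(n) = 4·4ⁿ:
  u(5) = 4096.
Both sides give 4096 at n = 5, and the initial condition(s) match, so the closed form is consistent.

Yes, the closed form is correct.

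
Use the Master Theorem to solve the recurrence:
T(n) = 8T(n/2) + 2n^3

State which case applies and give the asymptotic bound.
Master Theorem template: T(n) = a·T(n/b) + f(n).
Here: a=8, b=2, f(n)=2n^3
Compute log_b(a) = log_2(8) = 3.
f(n) = 2n^3 = Θ(n^3). Case 2: T(n) = Θ(n^3 log n).

Case 2: T(n) = Θ(n^3 log n)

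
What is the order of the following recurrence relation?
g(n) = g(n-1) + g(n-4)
The order is the largest lag k for which g(n-k) appears. Here the deepest term is g(n-4), so the order is 4.

Order 4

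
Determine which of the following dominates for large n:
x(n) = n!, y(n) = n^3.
Comparing growth rates:
Growth-rate hierarchy: log n ≺ any polynomial ≺ any exponential cⁿ (c>1) ≺ n! ≺ nⁿ.
factorial dominates polynomial degree 3 asymptotically.

x(n) grows faster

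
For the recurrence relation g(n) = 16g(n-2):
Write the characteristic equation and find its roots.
Substitute g(n) = rⁿ and divide through by rⁿ⁻²: r² - 16 = 0
Factor: (r + 4)(r - 4) = 0, so r = -4, 4.
General solution: g(n) = A·(-4)ⁿ + B·4ⁿ

Characteristic: r² - 16 = 0, Roots: r = -4, 4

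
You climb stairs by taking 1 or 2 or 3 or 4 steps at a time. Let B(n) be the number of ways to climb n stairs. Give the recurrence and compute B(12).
Condition on the size of the last step (1 to 4): before it there were n-1, …, n-4 stairs climbed, and these cases are disjoint, so B(n) = B(n-1) + B(n-2) + B(n-3) + B(n-4) (order-4 linear recurrence).
Initial conditions by direct count (compositions of i into parts ≤ 4): B(1) = 1; B(2) = 2; B(3) = 4; B(4) = 8.
Iterating the recurrence: B(5) = 15, B(6) = 29, B(7) = 56, B(8) = 108, B(9) = 208, B(10) = 401, B(11) = 773, B(12) = 1490.

B(n) = B(n-1) + B(n-2) + B(n-3) + B(n-4), B(1) = 1, B(2) = 2, B(3) = 4, B(4) = 8; B(12) = 1490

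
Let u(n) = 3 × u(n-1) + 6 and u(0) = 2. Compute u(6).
Computing step by step:
u(0) = 2
u(1) = 3 × 2 + 6 = 12
u(2) = 3 × 12 + 6 = 42
u(3) = 3 × 42 + 6 = 132
u(4) = 3 × 132 + 6 = 402
u(5) = 3 × 402 + 6 = 1212
u(6) = 3 × 1212 + 6 = 3642

3642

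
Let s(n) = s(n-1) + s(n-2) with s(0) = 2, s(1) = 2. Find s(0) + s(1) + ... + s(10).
Computing the sequence terms: 2, 2, 4, 6, 10, 16, 26, 42, 68, 110, 178
Adding these values together:

464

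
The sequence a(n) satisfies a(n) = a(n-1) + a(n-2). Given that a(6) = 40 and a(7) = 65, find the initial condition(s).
Work backwards using a(k) = a(k+2) - a(k+1):
a(5) = a(7) - a(6) = 65 - 40 = 25
a(4) = a(6) - a(5) = 40 - 25 = 15
a(3) = a(5) - a(4) = 25 - 15 = 10
a(2) = a(4) - a(3) = 15 - 10 = 5
a(1) = a(3) - a(2) = 10 - 5 = 5
a(0) = a(2) - a(1) = 5 - 5 = 0

a(0) = 0, a(1) = 5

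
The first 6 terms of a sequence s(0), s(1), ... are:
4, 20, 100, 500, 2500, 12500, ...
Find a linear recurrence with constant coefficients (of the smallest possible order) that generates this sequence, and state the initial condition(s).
Look for the lowest-order linear relation among consecutive terms.
Observation: each term is 5× the previous.
Check at n=2: 5·20 = 100. ✓

s(n) = 5 × s(n-1), s(0) = 4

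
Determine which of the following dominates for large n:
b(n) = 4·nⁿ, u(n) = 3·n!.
Comparing growth rates:
Growth-rate hierarchy: log n ≺ any polynomial ≺ any exponential cⁿ (c>1) ≺ n! ≺ nⁿ.
super-exponential nⁿ dominates factorial asymptotically.

b(n) grows faster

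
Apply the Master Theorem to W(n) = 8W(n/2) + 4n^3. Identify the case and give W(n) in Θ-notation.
Master Theorem template: W(n) = a·W(n/b) + f(n).
Here: a=8, b=2, f(n)=4n^3
Compute log_b(a) = log_2(8) = 3.
f(n) = 4n^3 = Θ(n^3). Case 2: W(n) = Θ(n^3 log n).

Case 2: W(n) = Θ(n^3 log n)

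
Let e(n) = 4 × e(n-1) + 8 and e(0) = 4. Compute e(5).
Computing step by step:
e(0) = 4
e(1) = 4 × 4 + 8 = 24
e(2) = 4 × 24 + 8 = 104
e(3) = 4 × 104 + 8 = 424
e(4) = 4 × 424 + 8 = 1704
e(5) = 4 × 1704 + 8 = 6824

6824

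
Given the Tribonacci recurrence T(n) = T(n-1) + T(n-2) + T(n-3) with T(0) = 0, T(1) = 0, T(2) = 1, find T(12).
Computing the sequence terms:
0, 0, 1, 1, 2, 4, 7, 13, 24, 44, 81, 149, 274

274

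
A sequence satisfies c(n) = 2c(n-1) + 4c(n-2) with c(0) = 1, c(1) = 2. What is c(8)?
Computing the sequence terms:
1, 2, 8, 24, 80, 256, 832, 2688, 8704

8704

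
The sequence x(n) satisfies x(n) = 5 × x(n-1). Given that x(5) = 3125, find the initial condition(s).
In general x(n) = 5ⁿ · x(0). At n = 5: x(0) = x(5) / 5^5 = 3125 / 3125 = 1.

x(0) = 1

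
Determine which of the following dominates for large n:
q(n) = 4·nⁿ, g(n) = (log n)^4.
Comparing growth rates:
Growth-rate hierarchy: log n ≺ any polynomial ≺ any exponential cⁿ (c>1) ≺ n! ≺ nⁿ.
super-exponential nⁿ dominates polylogarithmic (log n)^4 asymptotically.

q(n) grows faster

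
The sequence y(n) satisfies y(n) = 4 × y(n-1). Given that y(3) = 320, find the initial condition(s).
In general y(n) = 4ⁿ · y(0). At n = 3: y(0) = y(3) / 4^3 = 320 / 64 = 5.

y(0) = 5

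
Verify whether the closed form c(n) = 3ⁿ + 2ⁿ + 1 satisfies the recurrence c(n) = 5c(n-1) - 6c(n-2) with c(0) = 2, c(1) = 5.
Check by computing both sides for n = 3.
From the recurrence with c(0) = 2, c(1) = 5:
  c(0) = 2, c(1) = 5, c(2) = 13, c(3) = 35
  so the recurrence gives c(3) = 35.
From the proposed closed form c(n) = 3ⁿ + 2ⁿ + 1:
  c(3) = 36.
The recurrence gives 35 but the closed form gives 36, so the closed form does not satisfy the recurrence.

No, the closed form is incorrect.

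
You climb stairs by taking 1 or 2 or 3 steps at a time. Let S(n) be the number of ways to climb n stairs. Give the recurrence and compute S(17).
Condition on the size of the last step (1 to 3): before it there were n-1, …, n-3 stairs climbed, and these cases are disjoint, so S(n) = S(n-1) + S(n-2) + S(n-3) (order-3 linear recurrence).
Initial conditions by direct count (compositions of i into parts ≤ 3): S(1) = 1; S(2) = 2; S(3) = 4.
Iterating the recurrence: S(4) = 7, S(5) = 13, S(6) = 24, S(7) = 44, S(8) = 81, S(9) = 149, S(10) = 274, S(11) = 504, S(12) = 927, S(13) = 1705, S(14) = 3136, S(15) = 5768, S(16) = 10609, S(17) = 19513.

S(n) = S(n-1) + S(n-2) + S(n-3), S(1) = 1, S(2) = 2, S(3) = 4; S(17) = 19513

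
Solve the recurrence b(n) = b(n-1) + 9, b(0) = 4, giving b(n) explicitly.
Recurrence: b(n) = b(n-1) + 9, initial: b(0) = 4.
Each step adds 9, so b(n) = b(0) + 9n = 9n + 4.

b(n) = 9n + 4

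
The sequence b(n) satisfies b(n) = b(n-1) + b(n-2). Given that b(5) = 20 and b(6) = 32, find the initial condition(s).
Work backwards using b(k) = b(k+2) - b(k+1):
b(4) = b(6) - b(5) = 32 - 20 = 12
b(3) = b(5) - b(4) = 20 - 12 = 8
b(2) = b(4) - b(3) = 12 - 8 = 4
b(1) = b(3) - b(2) = 8 - 4 = 4
b(0) = b(2) - b(1) = 4 - 4 = 0

b(0) = 0, b(1) = 4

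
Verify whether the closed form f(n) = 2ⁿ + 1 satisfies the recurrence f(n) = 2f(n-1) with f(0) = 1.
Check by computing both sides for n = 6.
From the recurrence with f(0) = 1:
  f(0) = 1, f(1) = 2, f(2) = 4, f(3) = 8, f(4) = 16, f(5) = 32, f(6) = 64
  so the recurrence gives f(6) = 64.
From the proposed closed form f(n) = 2ⁿ + 1:
  f(6) = 65.
The recurrence gives 64 but the closed form gives 65, so the closed form does not satisfy the recurrence.

No, the closed form is incorrect.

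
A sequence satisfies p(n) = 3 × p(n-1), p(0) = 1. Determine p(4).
Computing step by step:
p(0) = 1
p(1) = 3 × 1 = 3
p(2) = 3 × 3 = 9
p(3) = 3 × 9 = 27
p(4) = 3 × 27 = 81

81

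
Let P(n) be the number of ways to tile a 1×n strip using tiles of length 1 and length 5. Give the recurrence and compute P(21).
Condition on the last tile: it has length 1 (leaving a 1×(n-1) strip) or length 5 (leaving a 1×(n-5) strip), so P(n) = P(n-1) + P(n-5) (order-5 linear recurrence).
For 0 ≤ i < 5 only unit tiles fit, so P(i) = 1.
Iterating the recurrence: P(5) = 2, P(6) = 3, P(7) = 4, P(8) = 5, P(9) = 6, P(10) = 8, P(11) = 11, P(12) = 15, P(13) = 20, P(14) = 26, P(15) = 34, P(16) = 45, P(17) = 60, P(18) = 80, P(19) = 106, P(20) = 140, P(21) = 185.

P(n) = P(n-1) + P(n-5), with P(i) = 1 for 0 ≤ i < 5; P(21) = 185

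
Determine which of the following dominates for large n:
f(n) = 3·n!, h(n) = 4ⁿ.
Comparing growth rates:
Growth-rate hierarchy: log n ≺ any polynomial ≺ any exponential cⁿ (c>1) ≺ n! ≺ nⁿ.
factorial dominates exponential base 4 asymptotically.

f(n) grows faster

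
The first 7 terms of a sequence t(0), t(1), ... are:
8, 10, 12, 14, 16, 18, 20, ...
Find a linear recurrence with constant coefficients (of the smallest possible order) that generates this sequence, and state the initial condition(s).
Look for the lowest-order linear relation among consecutive terms.
Observation: consecutive differences are constant (= 2).
Check at n=2: 1·10 + 2 = 12. ✓

t(n) = t(n-1) + 2, t(0) = 8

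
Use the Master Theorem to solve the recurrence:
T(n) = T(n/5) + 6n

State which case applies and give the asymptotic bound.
Master Theorem template: T(n) = a·T(n/b) + f(n).
Here: a=1, b=5, f(n)=6n
Compute log_b(a) = log_5(1) = 0.
f(n) = 6n = Ω(n^(0+ε)) with ε = 1, and the regularity condition holds (a·f(n/b) = (a/b^1)·f(n) with a/b^1 = 5^-1 < 1). Case 3: T(n) = Θ(f(n)) = Θ(n).

Case 3: T(n) = Θ(n)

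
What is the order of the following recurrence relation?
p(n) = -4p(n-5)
The order is the largest lag k for which p(n-k) appears. Here the deepest term is p(n-5), so the order is 5.

Order 5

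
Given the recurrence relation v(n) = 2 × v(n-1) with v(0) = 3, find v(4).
Computing step by step:
v(0) = 3
v(1) = 2 × 3 = 6
v(2) = 2 × 6 = 12
v(3) = 2 × 12 = 24
v(4) = 2 × 24 = 48

48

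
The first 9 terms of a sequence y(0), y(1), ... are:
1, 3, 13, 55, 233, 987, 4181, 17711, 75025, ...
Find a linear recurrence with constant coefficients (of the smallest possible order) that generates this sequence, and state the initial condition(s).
Look for the lowest-order linear relation among consecutive terms.
Observation: y(n) - 4·y(n-1) - (1)·y(n-2) = 0 holds for the shown terms, and no order-1 relation y(n) = α·y(n-1) + β fits.
Check at n=3: 4·13 + (1)·3 = 55. ✓

y(n) = 4y(n-1) + y(n-2), y(0) = 1, y(1) = 3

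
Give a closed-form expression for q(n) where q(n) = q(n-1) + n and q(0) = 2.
Recurrence: q(n) = q(n-1) + n, initial: q(0) = 2.
Telescoping: q(n) = q(0) + Σᵢ₌₁ⁿ i = 2 + n(n+1)/2.

q(n) = n(n+1)/2 + 2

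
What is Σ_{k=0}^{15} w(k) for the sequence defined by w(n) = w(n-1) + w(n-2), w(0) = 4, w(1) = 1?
Computing the sequence terms: 4, 1, 5, 6, 11, 17, 28, 45, 73, 118, 191, 309, 500, 809, 1309, 2118
Adding these values together:

5544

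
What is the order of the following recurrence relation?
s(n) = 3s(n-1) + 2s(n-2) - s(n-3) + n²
The order is the largest lag k for which s(n-k) appears. Here the deepest term is s(n-3) (the n² term is non-homogeneous and does not affect the order), so the order is 3.

Order 3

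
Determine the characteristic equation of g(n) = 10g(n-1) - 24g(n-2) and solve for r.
Substitute g(n) = rⁿ and divide through by rⁿ⁻²: r² - 10r + 24 = 0
Factor: (r - 4)(r - 6) = 0, so r = 4, 6.
General solution: g(n) = A·4ⁿ + B·6ⁿ

Characteristic: r² - 10r + 24 = 0, Roots: r = 4, 6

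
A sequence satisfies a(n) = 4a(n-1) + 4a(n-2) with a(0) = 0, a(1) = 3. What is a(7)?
Computing the sequence terms:
0, 3, 12, 60, 288, 1392, 6720, 32448

32448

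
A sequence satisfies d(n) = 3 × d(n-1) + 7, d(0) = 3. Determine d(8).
Computing step by step:
d(0) = 3
d(1) = 3 × 3 + 7 = 16
d(2) = 3 × 16 + 7 = 55
d(3) = 3 × 55 + 7 = 172
d(4) = 3 × 172 + 7 = 523
d(5) = 3 × 523 + 7 = 1576
d(6) = 3 × 1576 + 7 = 4735
d(7) = 3 × 4735 + 7 = 14212
d(8) = 3 × 14212 + 7 = 42643

42643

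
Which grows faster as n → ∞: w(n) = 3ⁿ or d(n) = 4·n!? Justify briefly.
Comparing growth rates:
Growth-rate hierarchy: log n ≺ any polynomial ≺ any exponential cⁿ (c>1) ≺ n! ≺ nⁿ.
factorial dominates exponential base 3 asymptotically.

d(n) grows faster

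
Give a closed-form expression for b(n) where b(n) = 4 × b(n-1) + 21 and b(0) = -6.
Recurrence: b(n) = 4 × b(n-1) + 21, initial: b(0) = -6.
Try b(n) = A·4ⁿ + C. Substituting: A·4ⁿ + C = 4(A·4ⁿ⁻¹ + C) + 21 = A·4ⁿ + 4C + 21, so C = 4C + 21, giving C = -7. Then b(0) = A - 7 = -6 gives A = 1.

b(n) = 4ⁿ - 7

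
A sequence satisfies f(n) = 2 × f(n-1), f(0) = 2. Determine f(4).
Computing step by step:
f(0) = 2
f(1) = 2 × 2 = 4
f(2) = 2 × 4 = 8
f(3) = 2 × 8 = 16
f(4) = 2 × 16 = 32

32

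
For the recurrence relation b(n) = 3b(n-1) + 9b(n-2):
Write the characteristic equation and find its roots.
Substitute b(n) = rⁿ and divide through by rⁿ⁻²: r² - 3r - 9 = 0
Discriminant: 3² + 4·9 = 45, not a perfect square, so by the quadratic formula r = (3 ± √45)/2.
General solution: b(n) = A·r₁ⁿ + B·r₂ⁿ where r₁,r₂ = (3 ± √45)/2

Characteristic: r² - 3r - 9 = 0, Roots: r = (3 ± √45)/2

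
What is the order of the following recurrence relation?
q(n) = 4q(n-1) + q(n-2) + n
The order is the largest lag k for which q(n-k) appears. Here the deepest term is q(n-2) (the n term is non-homogeneous and does not affect the order), so the order is 2.

Order 2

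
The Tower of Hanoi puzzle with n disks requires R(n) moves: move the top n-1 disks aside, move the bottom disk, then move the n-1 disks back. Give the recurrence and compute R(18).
Moving n disks = move the top n-1 disks aside (R(n-1) moves) + move the largest disk (1 move) + move the n-1 disks back on top (R(n-1) moves), so R(n) = 2R(n-1) + 1, with R(1) = 1 (a single disk takes one move).
First terms: 1, 3, 7, 15, 31, 63, … — each is one less than a power of 2. Indeed R(n) + 1 = 2(R(n-1) + 1) with R(1) + 1 = 2, so R(n) + 1 = 2ⁿ and R(n) = 2ⁿ - 1.
Hence R(18) = 2^18 - 1 = 262144 - 1 = 262143.

R(n) = 2R(n-1) + 1, R(1) = 1; R(18) = 262143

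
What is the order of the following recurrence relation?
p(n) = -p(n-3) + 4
The order is the largest lag k for which p(n-k) appears. Here the deepest term is p(n-3) (the 4 term is non-homogeneous and does not affect the order), so the order is 3.

Order 3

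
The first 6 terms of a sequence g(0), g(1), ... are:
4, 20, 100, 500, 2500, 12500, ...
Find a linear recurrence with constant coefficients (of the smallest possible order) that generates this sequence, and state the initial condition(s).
Look for the lowest-order linear relation among consecutive terms.
Observation: each term is 5× the previous.
Check at n=2: 5·20 = 100. ✓

g(n) = 5 × g(n-1), g(0) = 4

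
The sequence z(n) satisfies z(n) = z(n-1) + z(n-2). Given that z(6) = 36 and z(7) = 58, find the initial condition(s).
Work backwards using z(k) = z(k+2) - z(k+1):
z(5) = z(7) - z(6) = 58 - 36 = 22
z(4) = z(6) - z(5) = 36 - 22 = 14
z(3) = z(5) - z(4) = 22 - 14 = 8
z(2) = z(4) - z(3) = 14 - 8 = 6
z(1) = z(3) - z(2) = 8 - 6 = 2
z(0) = z(2) - z(1) = 6 - 2 = 4

z(0) = 4, z(1) = 2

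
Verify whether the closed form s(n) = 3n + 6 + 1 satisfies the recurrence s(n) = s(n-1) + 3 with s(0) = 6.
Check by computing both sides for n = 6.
From the recurrence with s(0) = 6:
  s(0) = 6, s(1) = 9, s(2) = 12, s(3) = 15, s(4) = 18, s(5) = 21, s(6) = 24
  so the recurrence gives s(6) = 24.
From the proposed closed form s(n) = 3n + 6 + 1:
  s(6) = 25.
The recurrence gives 24 but the closed form gives 25, so the closed form does not satisfy the recurrence.

No, the closed form is incorrect.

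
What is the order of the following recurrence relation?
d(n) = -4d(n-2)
The order is the largest lag k for which d(n-k) appears. Here the deepest term is d(n-2), so the order is 2.

Order 2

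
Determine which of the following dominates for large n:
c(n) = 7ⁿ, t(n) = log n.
Comparing growth rates:
Growth-rate hierarchy: log n ≺ any polynomial ≺ any exponential cⁿ (c>1) ≺ n! ≺ nⁿ.
exponential base 7 dominates logarithmic asymptotically.

c(n) grows faster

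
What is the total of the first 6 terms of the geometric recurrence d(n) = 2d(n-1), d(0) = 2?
Computing the sequence terms: 2, 4, 8, 16, 32, 64
Adding these values together:

126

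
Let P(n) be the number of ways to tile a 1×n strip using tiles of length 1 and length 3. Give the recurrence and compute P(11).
Condition on the last tile: it has length 1 (leaving a 1×(n-1) strip) or length 3 (leaving a 1×(n-3) strip), so P(n) = P(n-1) + P(n-3) (order-3 linear recurrence).
For 0 ≤ i < 3 only unit tiles fit, so P(i) = 1.
Iterating the recurrence: P(3) = 2, P(4) = 3, P(5) = 4, P(6) = 6, P(7) = 9, P(8) = 13, P(9) = 19, P(10) = 28, P(11) = 41.

P(n) = P(n-1) + P(n-3), with P(i) = 1 for 0 ≤ i < 3; P(11) = 41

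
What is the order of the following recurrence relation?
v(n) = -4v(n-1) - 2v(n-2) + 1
The order is the largest lag k for which v(n-k) appears. Here the deepest term is v(n-2) (the 1 term is non-homogeneous and does not affect the order), so the order is 2.

Order 2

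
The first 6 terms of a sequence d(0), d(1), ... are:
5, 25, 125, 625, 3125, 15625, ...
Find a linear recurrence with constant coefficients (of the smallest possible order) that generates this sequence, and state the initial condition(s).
Look for the lowest-order linear relation among consecutive terms.
Observation: each term is 5× the previous.
Check at n=2: 5·25 = 125. ✓

d(n) = 5 × d(n-1), d(0) = 5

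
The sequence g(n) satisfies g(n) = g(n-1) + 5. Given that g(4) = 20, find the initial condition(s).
g(4) = g(0) + 4·5, so g(0) = 20 - 20 = 0.

g(0) = 0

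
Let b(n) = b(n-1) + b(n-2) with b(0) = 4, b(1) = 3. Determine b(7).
Computing the sequence terms:
4, 3, 7, 10, 17, 27, 44, 71

71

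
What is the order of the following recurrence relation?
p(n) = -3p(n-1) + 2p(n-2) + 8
The order is the largest lag k for which p(n-k) appears. Here the deepest term is p(n-2) (the 8 term is non-homogeneous and does not affect the order), so the order is 2.

Order 2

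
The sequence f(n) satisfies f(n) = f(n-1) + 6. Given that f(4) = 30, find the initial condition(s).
f(4) = f(0) + 4·6, so f(0) = 30 - 24 = 6.

f(0) = 6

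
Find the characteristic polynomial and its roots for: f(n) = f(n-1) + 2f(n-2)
Substitute f(n) = rⁿ and divide through by rⁿ⁻²: r² - r - 2 = 0
Factor: (r + 1)(r - 2) = 0, so r = -1, 2.
General solution: f(n) = A·(-1)ⁿ + B·2ⁿ

Characteristic: r² - r - 2 = 0, Roots: r = -1, 2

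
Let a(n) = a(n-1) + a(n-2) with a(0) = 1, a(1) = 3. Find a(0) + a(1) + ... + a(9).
Computing the sequence terms: 1, 3, 4, 7, 11, 18, 29, 47, 76, 123
Adding these values together:

319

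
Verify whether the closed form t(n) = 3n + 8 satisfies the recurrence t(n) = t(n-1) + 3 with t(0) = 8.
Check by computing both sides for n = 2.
From the recurrence with t(0) = 8:
  t(0) = 8, t(1) = 11, t(2) = 14
  so the recurrence gives t(2) = 14.
From the proposed closed form t(n) = 3n + 8:
  t(2) = 14.
Both sides give 14 at n = 2, and the initial condition(s) match, so the closed form is consistent.

Yes, the closed form is correct.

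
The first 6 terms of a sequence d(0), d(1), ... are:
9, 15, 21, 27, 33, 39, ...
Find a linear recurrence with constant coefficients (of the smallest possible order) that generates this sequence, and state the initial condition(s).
Look for the lowest-order linear relation among consecutive terms.
Observation: consecutive differences are constant (= 6).
Check at n=2: 1·15 + 6 = 21. ✓

d(n) = d(n-1) + 6, d(0) = 9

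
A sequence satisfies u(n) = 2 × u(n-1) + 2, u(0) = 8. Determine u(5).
Computing step by step:
u(0) = 8
u(1) = 2 × 8 + 2 = 18
u(2) = 2 × 18 + 2 = 38
u(3) = 2 × 38 + 2 = 78
u(4) = 2 × 78 + 2 = 158
u(5) = 2 × 158 + 2 = 318

318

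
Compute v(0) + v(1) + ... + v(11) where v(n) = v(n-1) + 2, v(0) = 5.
Computing the sequence terms: 5, 7, 9, 11, 13, 15, 17, 19, 21, 23, 25, 27
Adding these values together:

192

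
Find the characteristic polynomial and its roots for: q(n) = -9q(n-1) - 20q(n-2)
Substitute q(n) = rⁿ and divide through by rⁿ⁻²: r² + 9r + 20 = 0
Factor: (r + 5)(r + 4) = 0, so r = -5, -4.
General solution: q(n) = A·(-5)ⁿ + B·(-4)ⁿ

Characteristic: r² + 9r + 20 = 0, Roots: r = -5, -4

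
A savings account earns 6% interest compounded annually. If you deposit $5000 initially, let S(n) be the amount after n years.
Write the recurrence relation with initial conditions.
Each year the balance grows by 6%, i.e. is multiplied by 1 + 6/100 = 1.06, so S(n) = 1.06 × S(n-1). The initial deposit gives S(0) = 5000.
Unrolling gives the closed form S(n) = 5000 × (1.06)ⁿ.

S(n) = 1.06 × S(n-1), S(0) = 5000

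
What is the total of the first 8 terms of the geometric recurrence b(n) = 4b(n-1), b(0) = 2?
Computing the sequence terms: 2, 8, 32, 128, 512, 2048, 8192, 32768
Adding these values together:

43690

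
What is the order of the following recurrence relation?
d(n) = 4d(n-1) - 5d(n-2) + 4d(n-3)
The order is the largest lag k for which d(n-k) appears. Here the deepest term is d(n-3), so the order is 3.

Order 3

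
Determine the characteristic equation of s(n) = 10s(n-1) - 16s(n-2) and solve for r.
Substitute s(n) = rⁿ and divide through by rⁿ⁻²: r² - 10r + 16 = 0
Factor: (r - 8)(r - 2) = 0, so r = 8, 2.
General solution: s(n) = A·8ⁿ + B·2ⁿ

Characteristic: r² - 10r + 16 = 0, Roots: r = 8, 2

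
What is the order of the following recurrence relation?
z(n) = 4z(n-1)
The order is the largest lag k for which z(n-k) appears. Here the deepest term is z(n-1), so the order is 1.

Order 1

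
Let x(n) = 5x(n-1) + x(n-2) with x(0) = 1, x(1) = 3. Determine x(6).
Computing the sequence terms:
1, 3, 16, 83, 431, 2238, 11621

11621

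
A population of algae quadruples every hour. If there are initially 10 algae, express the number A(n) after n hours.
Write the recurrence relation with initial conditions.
Each hour multiplies the count by 4, so the count after n hours depends only on the count after n-1 hours: A(n) = 4 × A(n-1). The starting count gives A(0) = 10.
Unrolling n times gives the closed form A(n) = 10 × 4ⁿ.

A(n) = 4 × A(n-1), A(0) = 10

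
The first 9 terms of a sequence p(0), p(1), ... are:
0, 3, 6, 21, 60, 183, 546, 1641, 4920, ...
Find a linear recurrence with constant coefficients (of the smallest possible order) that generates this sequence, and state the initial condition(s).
Look for the lowest-order linear relation among consecutive terms.
Observation: p(n) - 2·p(n-1) - (3)·p(n-2) = 0 holds for the shown terms, and no order-1 relation p(n) = α·p(n-1) + β fits.
Check at n=3: 2·6 + (3)·3 = 21. ✓

p(n) = 2p(n-1) + 3p(n-2), p(0) = 0, p(1) = 3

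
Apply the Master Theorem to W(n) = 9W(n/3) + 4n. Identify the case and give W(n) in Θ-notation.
Master Theorem template: W(n) = a·W(n/b) + f(n).
Here: a=9, b=3, f(n)=4n
Compute log_b(a) = log_3(9) = 2.
f(n) = 4n = O(n^(2-ε)) with ε = 1. Case 1: W(n) = Θ(n^log_b(a)) = Θ(n^2).

Case 1: W(n) = Θ(n^2)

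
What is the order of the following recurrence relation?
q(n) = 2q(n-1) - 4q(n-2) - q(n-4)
The order is the largest lag k for which q(n-k) appears. Here the deepest term is q(n-4), so the order is 4.

Order 4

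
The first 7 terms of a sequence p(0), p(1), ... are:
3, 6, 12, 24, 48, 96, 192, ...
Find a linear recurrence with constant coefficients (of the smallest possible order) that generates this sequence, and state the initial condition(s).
Look for the lowest-order linear relation among consecutive terms.
Observation: each term is 2× the previous.
Check at n=2: 2·6 = 12. ✓

p(n) = 2 × p(n-1), p(0) = 3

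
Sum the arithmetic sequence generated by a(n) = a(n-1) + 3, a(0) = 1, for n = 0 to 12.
Computing the sequence terms: 1, 4, 7, 10, 13, 16, 19, 22, 25, 28, 31, 34, 37
Adding these values together:

247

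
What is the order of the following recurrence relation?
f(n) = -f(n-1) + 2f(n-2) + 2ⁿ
The order is the largest lag k for which f(n-k) appears. Here the deepest term is f(n-2) (the 2ⁿ term is non-homogeneous and does not affect the order), so the order is 2.

Order 2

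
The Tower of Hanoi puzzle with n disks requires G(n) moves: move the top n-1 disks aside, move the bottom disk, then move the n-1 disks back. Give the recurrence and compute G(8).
Moving n disks = move the top n-1 disks aside (G(n-1) moves) + move the largest disk (1 move) + move the n-1 disks back on top (G(n-1) moves), so G(n) = 2G(n-1) + 1, with G(1) = 1 (a single disk takes one move).
First terms: 1, 3, 7, 15, 31, 63, … — each is one less than a power of 2. Indeed G(n) + 1 = 2(G(n-1) + 1) with G(1) + 1 = 2, so G(n) + 1 = 2ⁿ and G(n) = 2ⁿ - 1.
Hence G(8) = 2^8 - 1 = 256 - 1 = 255.

G(n) = 2G(n-1) + 1, G(1) = 1; G(8) = 255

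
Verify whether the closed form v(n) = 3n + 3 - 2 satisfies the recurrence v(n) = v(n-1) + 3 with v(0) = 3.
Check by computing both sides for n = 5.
From the recurrence with v(0) = 3:
  v(0) = 3, v(1) = 6, v(2) = 9, v(3) = 12, v(4) = 15, v(5) = 18
  so the recurrence gives v(5) = 18.
From the proposed closed form v(n) = 3n + 3 - 2:
  v(5) = 16.
The recurrence gives 18 but the closed form gives 16, so the closed form does not satisfy the recurrence.

No, the closed form is incorrect.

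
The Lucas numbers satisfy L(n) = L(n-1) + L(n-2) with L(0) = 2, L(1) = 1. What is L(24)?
Computing the sequence terms:
2, 1, 3, 4, 7, 11, 18, 29, 47, 76, 123, 199, 322, 521, 843, 1364, 2207, 3571, 5778, 9349, 15127, 24476, 39603, 64079, 103682

103682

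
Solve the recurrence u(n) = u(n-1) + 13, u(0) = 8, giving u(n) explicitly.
Recurrence: u(n) = u(n-1) + 13, initial: u(0) = 8.
Each step adds 13, so u(n) = u(0) + 13n = 13n + 8.

u(n) = 13n + 8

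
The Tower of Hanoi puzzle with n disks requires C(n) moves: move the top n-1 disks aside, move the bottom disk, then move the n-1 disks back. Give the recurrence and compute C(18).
Moving n disks = move the top n-1 disks aside (C(n-1) moves) + move the largest disk (1 move) + move the n-1 disks back on top (C(n-1) moves), so C(n) = 2C(n-1) + 1, with C(1) = 1 (a single disk takes one move).
First terms: 1, 3, 7, 15, 31, 63, … — each is one less than a power of 2. Indeed C(n) + 1 = 2(C(n-1) + 1) with C(1) + 1 = 2, so C(n) + 1 = 2ⁿ and C(n) = 2ⁿ - 1.
Hence C(18) = 2^18 - 1 = 262144 - 1 = 262143.

C(n) = 2C(n-1) + 1, C(1) = 1; C(18) = 262143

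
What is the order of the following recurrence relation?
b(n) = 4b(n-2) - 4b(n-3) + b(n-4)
The order is the largest lag k for which b(n-k) appears. Here the deepest term is b(n-4), so the order is 4.

Order 4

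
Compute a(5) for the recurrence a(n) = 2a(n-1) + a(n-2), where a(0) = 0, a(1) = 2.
Computing the sequence terms:
0, 2, 4, 10, 24, 58

58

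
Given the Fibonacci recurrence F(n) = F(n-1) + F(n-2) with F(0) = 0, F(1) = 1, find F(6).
Computing the sequence terms:
0, 1, 1, 2, 3, 5, 8

8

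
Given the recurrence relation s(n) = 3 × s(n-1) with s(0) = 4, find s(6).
Computing step by step:
s(0) = 4
s(1) = 3 × 4 = 12
s(2) = 3 × 12 = 36
s(3) = 3 × 36 = 108
s(4) = 3 × 108 = 324
s(5) = 3 × 324 = 972
s(6) = 3 × 972 = 2916

2916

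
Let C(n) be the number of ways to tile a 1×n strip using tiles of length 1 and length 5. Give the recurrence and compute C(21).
Condition on the last tile: it has length 1 (leaving a 1×(n-1) strip) or length 5 (leaving a 1×(n-5) strip), so C(n) = C(n-1) + C(n-5) (order-5 linear recurrence).
For 0 ≤ i < 5 only unit tiles fit, so C(i) = 1.
Iterating the recurrence: C(5) = 2, C(6) = 3, C(7) = 4, C(8) = 5, C(9) = 6, C(10) = 8, C(11) = 11, C(12) = 15, C(13) = 20, C(14) = 26, C(15) = 34, C(16) = 45, C(17) = 60, C(18) = 80, C(19) = 106, C(20) = 140, C(21) = 185.

C(n) = C(n-1) + C(n-5), with C(i) = 1 for 0 ≤ i < 5; C(21) = 185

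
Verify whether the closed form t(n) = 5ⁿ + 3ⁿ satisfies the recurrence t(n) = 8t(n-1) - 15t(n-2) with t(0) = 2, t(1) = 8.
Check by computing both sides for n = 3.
From the recurrence with t(0) = 2, t(1) = 8:
  t(0) = 2, t(1) = 8, t(2) = 34, t(3) = 152
  so the recurrence gives t(3) = 152.
From the proposed closed form t(n) = 5ⁿ + 3ⁿ:
  t(3) = 152.
Both sides give 152 at n = 3, and the initial condition(s) match, so the closed form is consistent.

Yes, the closed form is correct.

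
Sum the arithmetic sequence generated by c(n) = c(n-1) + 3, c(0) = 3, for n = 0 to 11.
Computing the sequence terms: 3, 6, 9, 12, 15, 18, 21, 24, 27, 30, 33, 36
Adding these values together:

234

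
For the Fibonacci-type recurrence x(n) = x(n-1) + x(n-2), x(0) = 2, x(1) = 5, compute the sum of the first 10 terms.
Computing the sequence terms: 2, 5, 7, 12, 19, 31, 50, 81, 131, 212
Adding these values together:

550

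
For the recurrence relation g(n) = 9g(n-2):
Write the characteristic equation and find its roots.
Substitute g(n) = rⁿ and divide through by rⁿ⁻²: r² - 9 = 0
Factor: (r + 3)(r - 3) = 0, so r = -3, 3.
General solution: g(n) = A·(-3)ⁿ + B·3ⁿ

Characteristic: r² - 9 = 0, Roots: r = -3, 3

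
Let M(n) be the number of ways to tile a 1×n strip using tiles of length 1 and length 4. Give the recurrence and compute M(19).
Condition on the last tile: it has length 1 (leaving a 1×(n-1) strip) or length 4 (leaving a 1×(n-4) strip), so M(n) = M(n-1) + M(n-4) (order-4 linear recurrence).
For 0 ≤ i < 4 only unit tiles fit, so M(i) = 1.
Iterating the recurrence: M(4) = 2, M(5) = 3, M(6) = 4, M(7) = 5, M(8) = 7, M(9) = 10, M(10) = 14, M(11) = 19, M(12) = 26, M(13) = 36, M(14) = 50, M(15) = 69, M(16) = 95, M(17) = 131, M(18) = 181, M(19) = 250.

M(n) = M(n-1) + M(n-4), with M(i) = 1 for 0 ≤ i < 4; M(19) = 250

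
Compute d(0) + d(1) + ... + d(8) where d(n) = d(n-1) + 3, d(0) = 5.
Computing the sequence terms: 5, 8, 11, 14, 17, 20, 23, 26, 29
Adding these values together:

153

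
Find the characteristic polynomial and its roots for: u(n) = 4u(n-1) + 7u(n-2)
Substitute u(n) = rⁿ and divide through by rⁿ⁻²: r² - 4r - 7 = 0
Discriminant: 4² + 4·7 = 44, not a perfect square, so by the quadratic formula r = (4 ± √44)/2.
General solution: u(n) = A·r₁ⁿ + B·r₂ⁿ where r₁,r₂ = (4 ± √44)/2

Characteristic: r² - 4r - 7 = 0, Roots: r = (4 ± √44)/2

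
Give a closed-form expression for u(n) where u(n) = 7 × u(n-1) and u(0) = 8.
Recurrence: u(n) = 7 × u(n-1), initial: u(0) = 8.
Each term is 7 times the previous, so this is geometric with ratio 7. After n steps: u(n) = u(0)·7ⁿ = 8·7ⁿ.

u(n) = 8·7ⁿ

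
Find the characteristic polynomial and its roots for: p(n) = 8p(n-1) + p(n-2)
Substitute p(n) = rⁿ and divide through by rⁿ⁻²: r² - 8r - 1 = 0
Discriminant: 8² + 4·1 = 68, not a perfect square, so by the quadratic formula r = (8 ± √68)/2.
General solution: p(n) = A·r₁ⁿ + B·r₂ⁿ where r₁,r₂ = (8 ± √68)/2

Characteristic: r² - 8r - 1 = 0, Roots: r = (8 ± √68)/2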